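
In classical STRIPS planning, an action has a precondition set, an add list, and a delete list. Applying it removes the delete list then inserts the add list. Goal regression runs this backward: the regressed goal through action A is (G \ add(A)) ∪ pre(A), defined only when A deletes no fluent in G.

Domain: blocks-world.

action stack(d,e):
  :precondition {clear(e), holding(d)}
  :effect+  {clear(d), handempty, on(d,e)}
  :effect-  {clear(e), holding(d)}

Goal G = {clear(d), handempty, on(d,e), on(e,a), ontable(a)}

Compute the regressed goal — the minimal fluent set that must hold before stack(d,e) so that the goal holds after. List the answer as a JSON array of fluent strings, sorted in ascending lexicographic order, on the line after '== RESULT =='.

Compute (G \ add) ∪ pre:
  G ∩ del = {}  (empty — regression defined)
  G \ add = {clear(d), handempty, on(d,e), on(e,a), ontable(a)} \ {clear(d), handempty, on(d,e)} = {on(e,a), ontable(a)}
  ∪ pre   = {on(e,a), ontable(a)} ∪ {clear(e), holding(d)}
          = {clear(e), holding(d), on(e,a), ontable(a)}

== RESULT ==
["clear(e)", "holding(d)", "on(e,a)", "ontable(a)"]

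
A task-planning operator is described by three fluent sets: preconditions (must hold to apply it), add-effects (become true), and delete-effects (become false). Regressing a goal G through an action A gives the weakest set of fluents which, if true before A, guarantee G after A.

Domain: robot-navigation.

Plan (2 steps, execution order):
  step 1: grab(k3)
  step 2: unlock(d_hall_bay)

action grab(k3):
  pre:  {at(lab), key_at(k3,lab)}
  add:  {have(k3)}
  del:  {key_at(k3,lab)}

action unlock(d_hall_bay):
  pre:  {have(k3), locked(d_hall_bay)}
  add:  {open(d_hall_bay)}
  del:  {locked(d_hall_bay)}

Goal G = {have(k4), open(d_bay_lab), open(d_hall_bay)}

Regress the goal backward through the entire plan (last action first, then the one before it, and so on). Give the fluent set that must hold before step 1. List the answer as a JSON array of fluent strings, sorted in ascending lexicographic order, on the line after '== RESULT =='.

Regress step by step:
  through step 2 (unlock(d_hall_bay)): drop {open(d_hall_bay)}, keep {have(k4), open(d_bay_lab)}, require {have(k3), locked(d_hall_bay)}
    → {have(k3), have(k4), locked(d_hall_bay), open(d_bay_lab)}
  through step 1 (grab(k3)): drop {have(k3)}, keep {have(k4), locked(d_hall_bay), open(d_bay_lab)}, require {at(lab), key_at(k3,lab)}
    → {at(lab), have(k4), key_at(k3,lab), locked(d_hall_bay), open(d_bay_lab)}

== RESULT ==
["at(lab)", "have(k4)", "key_at(k3,lab)", "locked(d_hall_bay)", "open(d_bay_lab)"]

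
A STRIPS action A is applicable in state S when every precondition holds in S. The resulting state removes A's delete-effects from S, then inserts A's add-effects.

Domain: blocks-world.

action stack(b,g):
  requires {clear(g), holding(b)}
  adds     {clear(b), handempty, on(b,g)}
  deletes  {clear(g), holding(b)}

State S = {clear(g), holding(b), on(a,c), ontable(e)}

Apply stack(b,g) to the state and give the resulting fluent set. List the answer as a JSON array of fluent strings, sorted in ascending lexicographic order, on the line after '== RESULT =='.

Compute (S \ del) ∪ add:
  pre ⊆ S: {clear(g), holding(b)} ⊆ S  — applicable
  S \ del = {on(a,c), ontable(e)}
  ∪ add   = {clear(b), handempty, on(a,c), on(b,g), ontable(e)}

== RESULT ==
["clear(b)", "handempty", "on(a,c)", "on(b,g)", "ontable(e)"]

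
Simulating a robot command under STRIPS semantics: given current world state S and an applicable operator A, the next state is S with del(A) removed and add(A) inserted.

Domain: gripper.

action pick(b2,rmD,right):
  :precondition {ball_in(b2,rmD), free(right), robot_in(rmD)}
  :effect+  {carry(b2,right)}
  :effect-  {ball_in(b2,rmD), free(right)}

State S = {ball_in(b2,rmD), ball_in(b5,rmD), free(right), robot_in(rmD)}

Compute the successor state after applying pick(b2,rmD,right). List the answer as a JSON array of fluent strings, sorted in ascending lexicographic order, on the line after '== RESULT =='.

Compute (S \ del) ∪ add:
  pre ⊆ S: {ball_in(b2,rmD), free(right), robot_in(rmD)} ⊆ S  — applicable
  S \ del = {ball_in(b5,rmD), robot_in(rmD)}
  ∪ add   = {ball_in(b5,rmD), carry(b2,right), robot_in(rmD)}

== RESULT ==
["ball_in(b5,rmD)", "carry(b2,right)", "robot_in(rmD)"]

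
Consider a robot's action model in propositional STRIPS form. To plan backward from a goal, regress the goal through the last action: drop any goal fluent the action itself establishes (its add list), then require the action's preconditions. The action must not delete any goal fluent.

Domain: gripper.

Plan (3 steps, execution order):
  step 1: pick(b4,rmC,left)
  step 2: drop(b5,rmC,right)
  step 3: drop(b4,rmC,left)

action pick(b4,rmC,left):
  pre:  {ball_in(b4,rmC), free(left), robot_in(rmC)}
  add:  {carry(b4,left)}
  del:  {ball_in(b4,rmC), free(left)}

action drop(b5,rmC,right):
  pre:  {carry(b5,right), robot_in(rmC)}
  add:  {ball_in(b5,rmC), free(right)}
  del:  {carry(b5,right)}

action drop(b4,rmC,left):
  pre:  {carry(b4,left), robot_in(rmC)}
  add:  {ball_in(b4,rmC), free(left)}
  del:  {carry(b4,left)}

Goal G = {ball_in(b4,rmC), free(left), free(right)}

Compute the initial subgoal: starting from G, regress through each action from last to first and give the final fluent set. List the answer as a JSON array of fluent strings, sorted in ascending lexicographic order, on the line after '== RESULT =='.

Regress step by step:
  through step 3 (drop(b4,rmC,left)): drop {ball_in(b4,rmC), free(left)}, keep {free(right)}, require {carry(b4,left), robot_in(rmC)}
    → {carry(b4,left), free(right), robot_in(rmC)}
  through step 2 (drop(b5,rmC,right)): drop {free(right)}, keep {carry(b4,left), robot_in(rmC)}, require {carry(b5,right), robot_in(rmC)}
    → {carry(b4,left), carry(b5,right), robot_in(rmC)}
  through step 1 (pick(b4,rmC,left)): drop {carry(b4,left)}, keep {carry(b5,right), robot_in(rmC)}, require {ball_in(b4,rmC), free(left), robot_in(rmC)}
    → {ball_in(b4,rmC), carry(b5,right), free(left), robot_in(rmC)}

== RESULT ==
["ball_in(b4,rmC)", "carry(b5,right)", "free(left)", "robot_in(rmC)"]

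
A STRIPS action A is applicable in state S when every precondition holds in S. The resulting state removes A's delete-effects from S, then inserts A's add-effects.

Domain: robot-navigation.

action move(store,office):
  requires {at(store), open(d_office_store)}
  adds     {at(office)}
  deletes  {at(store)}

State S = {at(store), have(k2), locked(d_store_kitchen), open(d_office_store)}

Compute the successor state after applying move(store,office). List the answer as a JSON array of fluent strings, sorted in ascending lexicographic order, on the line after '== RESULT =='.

Progress:
  pre ⊆ S: {at(store), open(d_office_store)} ⊆ S  — applicable
  S \ del = {have(k2), locked(d_store_kitchen), open(d_office_store)}
  ∪ add   = {at(office), have(k2), locked(d_store_kitchen), open(d_office_store)}

== RESULT ==
["at(office)", "have(k2)", "locked(d_store_kitchen)", "open(d_office_store)"]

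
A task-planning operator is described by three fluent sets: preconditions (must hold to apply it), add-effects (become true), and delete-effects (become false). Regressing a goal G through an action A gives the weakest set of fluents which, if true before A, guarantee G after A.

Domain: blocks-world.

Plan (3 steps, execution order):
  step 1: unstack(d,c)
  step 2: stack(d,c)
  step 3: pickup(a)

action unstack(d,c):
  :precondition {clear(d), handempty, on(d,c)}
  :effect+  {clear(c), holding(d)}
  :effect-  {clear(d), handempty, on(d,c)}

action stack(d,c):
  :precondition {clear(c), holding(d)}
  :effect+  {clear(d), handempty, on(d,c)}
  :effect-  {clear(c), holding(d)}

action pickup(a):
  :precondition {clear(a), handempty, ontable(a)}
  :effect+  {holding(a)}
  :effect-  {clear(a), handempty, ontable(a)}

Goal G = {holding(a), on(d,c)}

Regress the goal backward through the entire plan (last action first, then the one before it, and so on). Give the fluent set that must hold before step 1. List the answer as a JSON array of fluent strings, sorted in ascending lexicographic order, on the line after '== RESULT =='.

Work backward from the goal:
  through step 3 (pickup(a)): drop {holding(a)}, keep {on(d,c)}, require {clear(a), handempty, ontable(a)}
    → {clear(a), handempty, on(d,c), ontable(a)}
  through step 2 (stack(d,c)): drop {handempty, on(d,c)}, keep {clear(a), ontable(a)}, require {clear(c), holding(d)}
    → {clear(a), clear(c), holding(d), ontable(a)}
  through step 1 (unstack(d,c)): drop {clear(c), holding(d)}, keep {clear(a), ontable(a)}, require {clear(d), handempty, on(d,c)}
    → {clear(a), clear(d), handempty, on(d,c), ontable(a)}

== RESULT ==
["clear(a)", "clear(d)", "handempty", "on(d,c)", "ontable(a)"]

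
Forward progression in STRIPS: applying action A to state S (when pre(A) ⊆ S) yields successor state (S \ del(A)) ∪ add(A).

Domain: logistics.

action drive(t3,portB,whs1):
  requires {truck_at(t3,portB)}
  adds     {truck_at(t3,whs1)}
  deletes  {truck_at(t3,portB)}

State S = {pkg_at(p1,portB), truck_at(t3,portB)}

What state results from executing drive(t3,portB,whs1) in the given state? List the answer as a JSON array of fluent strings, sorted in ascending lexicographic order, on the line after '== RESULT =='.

Progress:
  pre ⊆ S: {truck_at(t3,portB)} ⊆ S  — applicable
  S \ del = {pkg_at(p1,portB)}
  ∪ add   = {pkg_at(p1,portB), truck_at(t3,whs1)}

== RESULT ==
["pkg_at(p1,portB)", "truck_at(t3,whs1)"]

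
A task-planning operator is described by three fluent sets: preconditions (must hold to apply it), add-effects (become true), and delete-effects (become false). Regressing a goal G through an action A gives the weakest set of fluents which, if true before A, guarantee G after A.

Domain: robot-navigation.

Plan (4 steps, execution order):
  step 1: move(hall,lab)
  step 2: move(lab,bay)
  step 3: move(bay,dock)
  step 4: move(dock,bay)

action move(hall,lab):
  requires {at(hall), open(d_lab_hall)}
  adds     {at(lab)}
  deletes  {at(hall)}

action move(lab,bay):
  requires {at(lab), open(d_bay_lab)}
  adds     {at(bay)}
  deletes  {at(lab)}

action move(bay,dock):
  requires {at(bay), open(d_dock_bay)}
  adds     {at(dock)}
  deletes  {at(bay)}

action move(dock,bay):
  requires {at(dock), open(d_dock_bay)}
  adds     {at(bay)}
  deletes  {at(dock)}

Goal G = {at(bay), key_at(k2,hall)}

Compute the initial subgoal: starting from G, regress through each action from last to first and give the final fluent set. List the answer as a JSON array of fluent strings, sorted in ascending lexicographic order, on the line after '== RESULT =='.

Work backward from the goal:
  through step 4 (move(dock,bay)): drop {at(bay)}, keep {key_at(k2,hall)}, require {at(dock), open(d_dock_bay)}
    → {at(dock), key_at(k2,hall), open(d_dock_bay)}
  through step 3 (move(bay,dock)): drop {at(dock)}, keep {key_at(k2,hall), open(d_dock_bay)}, require {at(bay), open(d_dock_bay)}
    → {at(bay), key_at(k2,hall), open(d_dock_bay)}
  through step 2 (move(lab,bay)): drop {at(bay)}, keep {key_at(k2,hall), open(d_dock_bay)}, require {at(lab), open(d_bay_lab)}
    → {at(lab), key_at(k2,hall), open(d_bay_lab), open(d_dock_bay)}
  through step 1 (move(hall,lab)): drop {at(lab)}, keep {key_at(k2,hall), open(d_bay_lab), open(d_dock_bay)}, require {at(hall), open(d_lab_hall)}
    → {at(hall), key_at(k2,hall), open(d_bay_lab), open(d_dock_bay), open(d_lab_hall)}

== RESULT ==
["at(hall)", "key_at(k2,hall)", "open(d_bay_lab)", "open(d_dock_bay)", "open(d_lab_hall)"]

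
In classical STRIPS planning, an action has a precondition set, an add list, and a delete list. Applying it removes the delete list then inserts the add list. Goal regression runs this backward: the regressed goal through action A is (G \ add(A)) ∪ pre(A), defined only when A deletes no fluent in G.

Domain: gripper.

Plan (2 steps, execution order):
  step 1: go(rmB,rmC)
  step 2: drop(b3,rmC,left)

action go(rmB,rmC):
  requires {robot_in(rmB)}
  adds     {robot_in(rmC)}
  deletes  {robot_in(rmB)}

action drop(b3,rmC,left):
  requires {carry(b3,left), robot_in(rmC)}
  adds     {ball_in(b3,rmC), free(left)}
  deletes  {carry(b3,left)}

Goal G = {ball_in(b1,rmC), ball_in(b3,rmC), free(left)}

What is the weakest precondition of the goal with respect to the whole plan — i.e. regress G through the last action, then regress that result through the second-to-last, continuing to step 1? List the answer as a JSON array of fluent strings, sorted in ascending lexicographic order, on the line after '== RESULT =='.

Regress step by step:
  through step 2 (drop(b3,rmC,left)): drop {ball_in(b3,rmC), free(left)}, keep {ball_in(b1,rmC)}, require {carry(b3,left), robot_in(rmC)}
    → {ball_in(b1,rmC), carry(b3,left), robot_in(rmC)}
  through step 1 (go(rmB,rmC)): drop {robot_in(rmC)}, keep {ball_in(b1,rmC), carry(b3,left)}, require {robot_in(rmB)}
    → {ball_in(b1,rmC), carry(b3,left), robot_in(rmB)}

== RESULT ==
["ball_in(b1,rmC)", "carry(b3,left)", "robot_in(rmB)"]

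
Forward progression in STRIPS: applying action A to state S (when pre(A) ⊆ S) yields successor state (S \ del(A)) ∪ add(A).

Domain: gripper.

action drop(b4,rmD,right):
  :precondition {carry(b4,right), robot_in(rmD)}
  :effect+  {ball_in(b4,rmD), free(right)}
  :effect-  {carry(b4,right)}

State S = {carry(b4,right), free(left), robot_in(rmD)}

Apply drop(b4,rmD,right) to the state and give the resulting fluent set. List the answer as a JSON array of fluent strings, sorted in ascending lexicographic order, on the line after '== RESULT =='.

Progress:
  pre ⊆ S: {carry(b4,right), robot_in(rmD)} ⊆ S  — applicable
  S \ del = {free(left), robot_in(rmD)}
  ∪ add   = {ball_in(b4,rmD), free(left), free(right), robot_in(rmD)}

== RESULT ==
["ball_in(b4,rmD)", "free(left)", "free(right)", "robot_in(rmD)"]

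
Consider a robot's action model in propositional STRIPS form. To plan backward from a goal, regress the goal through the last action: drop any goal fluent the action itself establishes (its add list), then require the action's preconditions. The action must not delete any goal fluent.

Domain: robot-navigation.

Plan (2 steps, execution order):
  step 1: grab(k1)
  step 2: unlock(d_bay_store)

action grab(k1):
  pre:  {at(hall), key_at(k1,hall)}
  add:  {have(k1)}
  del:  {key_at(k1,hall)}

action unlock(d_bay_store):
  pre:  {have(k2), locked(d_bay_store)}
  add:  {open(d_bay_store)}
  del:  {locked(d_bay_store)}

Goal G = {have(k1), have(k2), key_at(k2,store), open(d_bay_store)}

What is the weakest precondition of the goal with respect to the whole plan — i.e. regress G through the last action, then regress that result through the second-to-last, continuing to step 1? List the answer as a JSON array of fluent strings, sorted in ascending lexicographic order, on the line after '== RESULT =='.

Regress step by step:
  through step 2 (unlock(d_bay_store)): drop {open(d_bay_store)}, keep {have(k1), have(k2), key_at(k2,store)}, require {have(k2), locked(d_bay_store)}
    → {have(k1), have(k2), key_at(k2,store), locked(d_bay_store)}
  through step 1 (grab(k1)): drop {have(k1)}, keep {have(k2), key_at(k2,store), locked(d_bay_store)}, require {at(hall), key_at(k1,hall)}
    → {at(hall), have(k2), key_at(k1,hall), key_at(k2,store), locked(d_bay_store)}

== RESULT ==
["at(hall)", "have(k2)", "key_at(k1,hall)", "key_at(k2,store)", "locked(d_bay_store)"]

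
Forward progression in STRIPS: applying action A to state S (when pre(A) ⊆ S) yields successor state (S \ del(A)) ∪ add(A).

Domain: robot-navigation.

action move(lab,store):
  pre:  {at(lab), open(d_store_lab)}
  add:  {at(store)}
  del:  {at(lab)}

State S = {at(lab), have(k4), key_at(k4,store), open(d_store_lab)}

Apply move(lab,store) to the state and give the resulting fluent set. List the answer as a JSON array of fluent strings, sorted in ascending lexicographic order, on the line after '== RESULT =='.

Progress:
  pre ⊆ S: {at(lab), open(d_store_lab)} ⊆ S  — applicable
  S \ del = {have(k4), key_at(k4,store), open(d_store_lab)}
  ∪ add   = {at(store), have(k4), key_at(k4,store), open(d_store_lab)}

== RESULT ==
["at(store)", "have(k4)", "key_at(k4,store)", "open(d_store_lab)"]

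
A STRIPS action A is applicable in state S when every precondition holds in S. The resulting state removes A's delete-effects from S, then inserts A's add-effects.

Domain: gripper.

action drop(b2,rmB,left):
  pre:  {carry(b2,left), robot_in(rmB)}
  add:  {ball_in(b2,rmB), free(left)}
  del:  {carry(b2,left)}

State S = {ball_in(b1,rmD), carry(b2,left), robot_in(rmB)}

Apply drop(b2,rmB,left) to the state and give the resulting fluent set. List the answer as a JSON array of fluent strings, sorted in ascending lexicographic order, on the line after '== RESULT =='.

Compute (S \ del) ∪ add:
  pre ⊆ S: {carry(b2,left), robot_in(rmB)} ⊆ S  — applicable
  S \ del = {ball_in(b1,rmD), robot_in(rmB)}
  ∪ add   = {ball_in(b1,rmD), ball_in(b2,rmB), free(left), robot_in(rmB)}

== RESULT ==
["ball_in(b1,rmD)", "ball_in(b2,rmB)", "free(left)", "robot_in(rmB)"]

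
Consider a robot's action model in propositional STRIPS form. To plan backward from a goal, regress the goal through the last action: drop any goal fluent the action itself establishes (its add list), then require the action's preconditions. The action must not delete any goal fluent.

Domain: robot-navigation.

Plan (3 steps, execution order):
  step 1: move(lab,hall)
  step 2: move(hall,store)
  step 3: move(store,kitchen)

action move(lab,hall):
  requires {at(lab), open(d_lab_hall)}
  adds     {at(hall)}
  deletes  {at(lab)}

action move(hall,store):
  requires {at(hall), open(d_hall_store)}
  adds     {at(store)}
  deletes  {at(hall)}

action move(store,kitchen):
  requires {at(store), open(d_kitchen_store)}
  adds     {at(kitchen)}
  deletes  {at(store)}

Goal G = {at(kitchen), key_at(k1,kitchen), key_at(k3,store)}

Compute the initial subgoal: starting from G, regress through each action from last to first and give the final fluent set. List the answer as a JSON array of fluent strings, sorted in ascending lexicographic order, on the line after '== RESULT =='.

Work backward from the goal:
  through step 3 (move(store,kitchen)): drop {at(kitchen)}, keep {key_at(k1,kitchen), key_at(k3,store)}, require {at(store), open(d_kitchen_store)}
    → {at(store), key_at(k1,kitchen), key_at(k3,store), open(d_kitchen_store)}
  through step 2 (move(hall,store)): drop {at(store)}, keep {key_at(k1,kitchen), key_at(k3,store), open(d_kitchen_store)}, require {at(hall), open(d_hall_store)}
    → {at(hall), key_at(k1,kitchen), key_at(k3,store), open(d_hall_store), open(d_kitchen_store)}
  through step 1 (move(lab,hall)): drop {at(hall)}, keep {key_at(k1,kitchen), key_at(k3,store), open(d_hall_store), open(d_kitchen_store)}, require {at(lab), open(d_lab_hall)}
    → {at(lab), key_at(k1,kitchen), key_at(k3,store), open(d_hall_store), open(d_kitchen_store), open(d_lab_hall)}

== RESULT ==
["at(lab)", "key_at(k1,kitchen)", "key_at(k3,store)", "open(d_hall_store)", "open(d_kitchen_store)", "open(d_lab_hall)"]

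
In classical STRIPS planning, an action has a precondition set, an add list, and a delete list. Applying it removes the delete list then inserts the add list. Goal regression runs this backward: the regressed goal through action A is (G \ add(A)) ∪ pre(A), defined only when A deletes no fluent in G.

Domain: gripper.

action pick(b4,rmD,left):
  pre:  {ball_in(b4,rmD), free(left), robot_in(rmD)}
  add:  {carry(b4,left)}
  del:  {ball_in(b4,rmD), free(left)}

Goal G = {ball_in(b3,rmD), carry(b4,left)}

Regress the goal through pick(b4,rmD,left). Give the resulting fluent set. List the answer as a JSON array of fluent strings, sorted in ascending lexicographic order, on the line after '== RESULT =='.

Regress:
  G ∩ del = {}  (empty — regression defined)
  G \ add = {ball_in(b3,rmD), carry(b4,left)} \ {carry(b4,left)} = {ball_in(b3,rmD)}
  ∪ pre   = {ball_in(b3,rmD)} ∪ {ball_in(b4,rmD), free(left), robot_in(rmD)}
          = {ball_in(b3,rmD), ball_in(b4,rmD), free(left), robot_in(rmD)}

== RESULT ==
["ball_in(b3,rmD)", "ball_in(b4,rmD)", "free(left)", "robot_in(rmD)"]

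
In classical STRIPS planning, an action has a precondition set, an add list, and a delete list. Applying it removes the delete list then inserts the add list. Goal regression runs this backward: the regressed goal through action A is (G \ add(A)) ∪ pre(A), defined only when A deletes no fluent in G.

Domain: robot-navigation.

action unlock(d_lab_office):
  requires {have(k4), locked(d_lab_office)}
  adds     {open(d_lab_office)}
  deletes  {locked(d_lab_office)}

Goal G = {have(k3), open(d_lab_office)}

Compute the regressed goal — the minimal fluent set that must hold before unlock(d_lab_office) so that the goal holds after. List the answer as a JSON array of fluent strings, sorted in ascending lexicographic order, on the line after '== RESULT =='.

Regress:
  G ∩ del = {}  (empty — regression defined)
  G \ add = {have(k3), open(d_lab_office)} \ {open(d_lab_office)} = {have(k3)}
  ∪ pre   = {have(k3)} ∪ {have(k4), locked(d_lab_office)}
          = {have(k3), have(k4), locked(d_lab_office)}

== RESULT ==
["have(k3)", "have(k4)", "locked(d_lab_office)"]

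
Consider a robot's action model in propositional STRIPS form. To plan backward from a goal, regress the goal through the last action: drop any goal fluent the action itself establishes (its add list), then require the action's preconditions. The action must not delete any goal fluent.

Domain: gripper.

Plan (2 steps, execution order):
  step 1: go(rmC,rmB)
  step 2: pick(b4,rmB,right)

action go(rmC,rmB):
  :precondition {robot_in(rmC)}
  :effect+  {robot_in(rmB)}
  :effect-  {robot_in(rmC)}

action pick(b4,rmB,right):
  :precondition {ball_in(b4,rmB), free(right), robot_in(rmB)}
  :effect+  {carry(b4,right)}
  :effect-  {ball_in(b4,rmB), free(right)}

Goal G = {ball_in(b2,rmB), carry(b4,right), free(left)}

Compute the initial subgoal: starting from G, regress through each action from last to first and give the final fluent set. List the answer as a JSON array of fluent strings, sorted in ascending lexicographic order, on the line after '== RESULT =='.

Regress step by step:
  through step 2 (pick(b4,rmB,right)): drop {carry(b4,right)}, keep {ball_in(b2,rmB), free(left)}, require {ball_in(b4,rmB), free(right), robot_in(rmB)}
    → {ball_in(b2,rmB), ball_in(b4,rmB), free(left), free(right), robot_in(rmB)}
  through step 1 (go(rmC,rmB)): drop {robot_in(rmB)}, keep {ball_in(b2,rmB), ball_in(b4,rmB), free(left), free(right)}, require {robot_in(rmC)}
    → {ball_in(b2,rmB), ball_in(b4,rmB), free(left), free(right), robot_in(rmC)}

== RESULT ==
["ball_in(b2,rmB)", "ball_in(b4,rmB)", "free(left)", "free(right)", "robot_in(rmC)"]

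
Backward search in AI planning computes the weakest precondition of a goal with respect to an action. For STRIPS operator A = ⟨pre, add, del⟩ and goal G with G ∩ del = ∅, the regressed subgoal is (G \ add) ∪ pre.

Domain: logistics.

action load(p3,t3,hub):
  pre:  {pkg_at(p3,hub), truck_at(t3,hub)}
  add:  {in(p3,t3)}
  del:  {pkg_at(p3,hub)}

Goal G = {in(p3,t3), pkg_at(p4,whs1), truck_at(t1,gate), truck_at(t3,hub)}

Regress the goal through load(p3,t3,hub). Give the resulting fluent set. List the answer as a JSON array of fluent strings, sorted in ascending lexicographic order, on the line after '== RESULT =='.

Regress:
  G ∩ del = {}  (empty — regression defined)
  G \ add = {in(p3,t3), pkg_at(p4,whs1), truck_at(t1,gate), truck_at(t3,hub)} \ {in(p3,t3)} = {pkg_at(p4,whs1), truck_at(t1,gate), truck_at(t3,hub)}
  ∪ pre   = {pkg_at(p4,whs1), truck_at(t1,gate), truck_at(t3,hub)} ∪ {pkg_at(p3,hub), truck_at(t3,hub)}
          = {pkg_at(p3,hub), pkg_at(p4,whs1), truck_at(t1,gate), truck_at(t3,hub)}

== RESULT ==
["pkg_at(p3,hub)", "pkg_at(p4,whs1)", "truck_at(t1,gate)", "truck_at(t3,hub)"]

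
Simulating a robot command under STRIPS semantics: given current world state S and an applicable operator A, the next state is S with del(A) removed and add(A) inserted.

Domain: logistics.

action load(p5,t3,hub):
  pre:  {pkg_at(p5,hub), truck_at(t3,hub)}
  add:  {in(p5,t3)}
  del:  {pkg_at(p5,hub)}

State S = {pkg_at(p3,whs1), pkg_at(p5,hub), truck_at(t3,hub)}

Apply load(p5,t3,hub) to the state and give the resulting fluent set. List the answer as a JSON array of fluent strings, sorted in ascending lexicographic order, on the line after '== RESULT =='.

Progress:
  pre ⊆ S: {pkg_at(p5,hub), truck_at(t3,hub)} ⊆ S  — applicable
  S \ del = {pkg_at(p3,whs1), truck_at(t3,hub)}
  ∪ add   = {in(p5,t3), pkg_at(p3,whs1), truck_at(t3,hub)}

== RESULT ==
["in(p5,t3)", "pkg_at(p3,whs1)", "truck_at(t3,hub)"]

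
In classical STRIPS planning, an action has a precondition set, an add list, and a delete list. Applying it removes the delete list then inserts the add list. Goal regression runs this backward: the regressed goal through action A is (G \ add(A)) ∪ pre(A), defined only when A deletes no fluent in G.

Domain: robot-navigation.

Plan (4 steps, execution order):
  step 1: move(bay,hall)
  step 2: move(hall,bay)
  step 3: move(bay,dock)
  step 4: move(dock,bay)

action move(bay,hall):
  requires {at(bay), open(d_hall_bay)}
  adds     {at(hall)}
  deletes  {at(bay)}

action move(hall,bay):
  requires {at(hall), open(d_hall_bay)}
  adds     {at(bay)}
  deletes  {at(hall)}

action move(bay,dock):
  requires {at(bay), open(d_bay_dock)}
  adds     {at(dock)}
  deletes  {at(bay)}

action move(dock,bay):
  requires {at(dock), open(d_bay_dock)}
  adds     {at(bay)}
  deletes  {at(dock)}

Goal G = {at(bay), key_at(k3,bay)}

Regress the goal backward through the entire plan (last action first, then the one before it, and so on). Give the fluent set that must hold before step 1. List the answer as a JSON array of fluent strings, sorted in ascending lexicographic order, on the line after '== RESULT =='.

Regress step by step:
  through step 4 (move(dock,bay)): drop {at(bay)}, keep {key_at(k3,bay)}, require {at(dock), open(d_bay_dock)}
    → {at(dock), key_at(k3,bay), open(d_bay_dock)}
  through step 3 (move(bay,dock)): drop {at(dock)}, keep {key_at(k3,bay), open(d_bay_dock)}, require {at(bay), open(d_bay_dock)}
    → {at(bay), key_at(k3,bay), open(d_bay_dock)}
  through step 2 (move(hall,bay)): drop {at(bay)}, keep {key_at(k3,bay), open(d_bay_dock)}, require {at(hall), open(d_hall_bay)}
    → {at(hall), key_at(k3,bay), open(d_bay_dock), open(d_hall_bay)}
  through step 1 (move(bay,hall)): drop {at(hall)}, keep {key_at(k3,bay), open(d_bay_dock), open(d_hall_bay)}, require {at(bay), open(d_hall_bay)}
    → {at(bay), key_at(k3,bay), open(d_bay_dock), open(d_hall_bay)}

== RESULT ==
["at(bay)", "key_at(k3,bay)", "open(d_bay_dock)", "open(d_hall_bay)"]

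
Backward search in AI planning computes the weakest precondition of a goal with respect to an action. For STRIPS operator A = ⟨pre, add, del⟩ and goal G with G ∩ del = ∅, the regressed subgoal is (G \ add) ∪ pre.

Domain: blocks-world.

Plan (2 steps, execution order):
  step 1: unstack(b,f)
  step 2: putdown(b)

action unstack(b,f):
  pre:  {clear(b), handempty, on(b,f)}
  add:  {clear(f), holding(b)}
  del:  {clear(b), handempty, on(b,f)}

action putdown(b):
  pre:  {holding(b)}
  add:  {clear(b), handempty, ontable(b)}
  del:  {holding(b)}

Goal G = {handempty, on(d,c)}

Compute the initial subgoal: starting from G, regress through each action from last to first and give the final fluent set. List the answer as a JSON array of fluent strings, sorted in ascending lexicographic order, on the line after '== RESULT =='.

Work backward from the goal:
  through step 2 (putdown(b)): drop {handempty}, keep {on(d,c)}, require {holding(b)}
    → {holding(b), on(d,c)}
  through step 1 (unstack(b,f)): drop {holding(b)}, keep {on(d,c)}, require {clear(b), handempty, on(b,f)}
    → {clear(b), handempty, on(b,f), on(d,c)}

== RESULT ==
["clear(b)", "handempty", "on(b,f)", "on(d,c)"]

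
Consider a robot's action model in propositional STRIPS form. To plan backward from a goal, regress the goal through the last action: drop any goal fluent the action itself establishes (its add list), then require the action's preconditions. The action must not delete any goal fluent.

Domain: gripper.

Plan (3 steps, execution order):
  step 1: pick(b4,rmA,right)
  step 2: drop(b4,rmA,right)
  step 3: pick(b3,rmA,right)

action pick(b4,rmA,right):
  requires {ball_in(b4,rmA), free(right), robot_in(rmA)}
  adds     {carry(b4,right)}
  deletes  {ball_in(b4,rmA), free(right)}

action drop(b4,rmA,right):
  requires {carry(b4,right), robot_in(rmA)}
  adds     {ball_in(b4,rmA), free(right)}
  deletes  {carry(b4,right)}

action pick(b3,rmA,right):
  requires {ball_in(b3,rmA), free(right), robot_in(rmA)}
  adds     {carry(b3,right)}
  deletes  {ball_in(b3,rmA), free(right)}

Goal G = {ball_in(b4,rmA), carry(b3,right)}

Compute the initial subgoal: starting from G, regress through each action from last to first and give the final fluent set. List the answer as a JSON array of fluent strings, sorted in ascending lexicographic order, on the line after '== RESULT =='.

Work backward from the goal:
  through step 3 (pick(b3,rmA,right)): drop {carry(b3,right)}, keep {ball_in(b4,rmA)}, require {ball_in(b3,rmA), free(right), robot_in(rmA)}
    → {ball_in(b3,rmA), ball_in(b4,rmA), free(right), robot_in(rmA)}
  through step 2 (drop(b4,rmA,right)): drop {ball_in(b4,rmA), free(right)}, keep {ball_in(b3,rmA), robot_in(rmA)}, require {carry(b4,right), robot_in(rmA)}
    → {ball_in(b3,rmA), carry(b4,right), robot_in(rmA)}
  through step 1 (pick(b4,rmA,right)): drop {carry(b4,right)}, keep {ball_in(b3,rmA), robot_in(rmA)}, require {ball_in(b4,rmA), free(right), robot_in(rmA)}
    → {ball_in(b3,rmA), ball_in(b4,rmA), free(right), robot_in(rmA)}

== RESULT ==
["ball_in(b3,rmA)", "ball_in(b4,rmA)", "free(right)", "robot_in(rmA)"]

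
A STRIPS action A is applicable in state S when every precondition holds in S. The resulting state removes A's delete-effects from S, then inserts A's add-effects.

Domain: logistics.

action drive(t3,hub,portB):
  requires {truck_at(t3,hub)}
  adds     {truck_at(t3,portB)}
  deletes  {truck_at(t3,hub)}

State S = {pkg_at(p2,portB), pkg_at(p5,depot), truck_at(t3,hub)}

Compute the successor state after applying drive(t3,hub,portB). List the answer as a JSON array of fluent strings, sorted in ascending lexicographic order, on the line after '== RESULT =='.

Progress:
  pre ⊆ S: {truck_at(t3,hub)} ⊆ S  — applicable
  S \ del = {pkg_at(p2,portB), pkg_at(p5,depot)}
  ∪ add   = {pkg_at(p2,portB), pkg_at(p5,depot), truck_at(t3,portB)}

== RESULT ==
["pkg_at(p2,portB)", "pkg_at(p5,depot)", "truck_at(t3,portB)"]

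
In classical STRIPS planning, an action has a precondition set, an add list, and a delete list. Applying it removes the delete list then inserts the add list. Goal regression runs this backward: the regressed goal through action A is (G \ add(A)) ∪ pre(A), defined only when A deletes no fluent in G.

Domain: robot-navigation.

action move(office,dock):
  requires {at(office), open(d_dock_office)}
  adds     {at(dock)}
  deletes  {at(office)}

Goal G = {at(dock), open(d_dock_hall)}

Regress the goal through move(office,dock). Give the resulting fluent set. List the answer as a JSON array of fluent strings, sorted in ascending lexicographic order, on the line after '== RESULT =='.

Regress:
  G ∩ del = {}  (empty — regression defined)
  G \ add = {at(dock), open(d_dock_hall)} \ {at(dock)} = {open(d_dock_hall)}
  ∪ pre   = {open(d_dock_hall)} ∪ {at(office), open(d_dock_office)}
          = {at(office), open(d_dock_hall), open(d_dock_office)}

== RESULT ==
["at(office)", "open(d_dock_hall)", "open(d_dock_office)"]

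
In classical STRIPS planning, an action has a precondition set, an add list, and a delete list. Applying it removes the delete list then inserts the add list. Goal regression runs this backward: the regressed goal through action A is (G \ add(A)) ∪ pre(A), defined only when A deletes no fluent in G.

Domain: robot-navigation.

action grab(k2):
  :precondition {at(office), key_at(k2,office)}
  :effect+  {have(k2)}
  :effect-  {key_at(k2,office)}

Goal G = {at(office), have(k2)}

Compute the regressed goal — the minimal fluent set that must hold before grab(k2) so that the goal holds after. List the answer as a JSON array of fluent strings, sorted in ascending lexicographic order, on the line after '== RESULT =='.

Compute (G \ add) ∪ pre:
  G ∩ del = {}  (empty — regression defined)
  G \ add = {at(office), have(k2)} \ {have(k2)} = {at(office)}
  ∪ pre   = {at(office)} ∪ {at(office), key_at(k2,office)}
          = {at(office), key_at(k2,office)}

== RESULT ==
["at(office)", "key_at(k2,office)"]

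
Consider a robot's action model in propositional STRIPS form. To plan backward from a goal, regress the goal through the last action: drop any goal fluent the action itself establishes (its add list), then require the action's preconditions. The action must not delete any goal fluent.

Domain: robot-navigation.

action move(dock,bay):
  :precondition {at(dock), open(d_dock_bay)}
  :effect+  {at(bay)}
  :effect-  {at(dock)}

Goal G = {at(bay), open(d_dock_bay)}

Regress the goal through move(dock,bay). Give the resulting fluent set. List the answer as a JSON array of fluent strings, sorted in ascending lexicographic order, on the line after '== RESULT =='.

Regress:
  G ∩ del = {}  (empty — regression defined)
  G \ add = {at(bay), open(d_dock_bay)} \ {at(bay)} = {open(d_dock_bay)}
  ∪ pre   = {open(d_dock_bay)} ∪ {at(dock), open(d_dock_bay)}
          = {at(dock), open(d_dock_bay)}

== RESULT ==
["at(dock)", "open(d_dock_bay)"]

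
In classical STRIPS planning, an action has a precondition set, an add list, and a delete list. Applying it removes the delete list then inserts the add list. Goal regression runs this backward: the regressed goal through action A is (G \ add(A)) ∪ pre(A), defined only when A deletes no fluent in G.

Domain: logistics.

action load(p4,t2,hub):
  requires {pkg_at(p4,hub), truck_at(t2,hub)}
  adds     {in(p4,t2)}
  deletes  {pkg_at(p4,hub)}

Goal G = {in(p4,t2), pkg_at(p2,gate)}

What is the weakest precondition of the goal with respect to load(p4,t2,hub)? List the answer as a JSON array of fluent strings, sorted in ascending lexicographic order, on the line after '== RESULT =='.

Compute (G \ add) ∪ pre:
  G ∩ del = {}  (empty — regression defined)
  G \ add = {in(p4,t2), pkg_at(p2,gate)} \ {in(p4,t2)} = {pkg_at(p2,gate)}
  ∪ pre   = {pkg_at(p2,gate)} ∪ {pkg_at(p4,hub), truck_at(t2,hub)}
          = {pkg_at(p2,gate), pkg_at(p4,hub), truck_at(t2,hub)}

== RESULT ==
["pkg_at(p2,gate)", "pkg_at(p4,hub)", "truck_at(t2,hub)"]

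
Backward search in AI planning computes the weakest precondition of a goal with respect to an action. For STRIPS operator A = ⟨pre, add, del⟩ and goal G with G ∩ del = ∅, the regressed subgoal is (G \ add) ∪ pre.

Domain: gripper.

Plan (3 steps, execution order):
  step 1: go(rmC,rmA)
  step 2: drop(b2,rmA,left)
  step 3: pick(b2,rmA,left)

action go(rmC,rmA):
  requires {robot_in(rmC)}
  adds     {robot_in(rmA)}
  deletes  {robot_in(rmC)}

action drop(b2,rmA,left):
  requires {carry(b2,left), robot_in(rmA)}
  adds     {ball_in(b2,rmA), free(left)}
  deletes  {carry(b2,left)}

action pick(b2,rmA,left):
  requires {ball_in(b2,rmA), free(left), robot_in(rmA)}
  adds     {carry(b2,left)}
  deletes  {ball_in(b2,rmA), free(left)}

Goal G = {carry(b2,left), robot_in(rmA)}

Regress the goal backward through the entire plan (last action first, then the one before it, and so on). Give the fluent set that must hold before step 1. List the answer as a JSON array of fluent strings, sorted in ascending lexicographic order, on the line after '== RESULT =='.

Regress step by step:
  through step 3 (pick(b2,rmA,left)): drop {carry(b2,left)}, keep {robot_in(rmA)}, require {ball_in(b2,rmA), free(left), robot_in(rmA)}
    → {ball_in(b2,rmA), free(left), robot_in(rmA)}
  through step 2 (drop(b2,rmA,left)): drop {ball_in(b2,rmA), free(left)}, keep {robot_in(rmA)}, require {carry(b2,left), robot_in(rmA)}
    → {carry(b2,left), robot_in(rmA)}
  through step 1 (go(rmC,rmA)): drop {robot_in(rmA)}, keep {carry(b2,left)}, require {robot_in(rmC)}
    → {carry(b2,left), robot_in(rmC)}

== RESULT ==
["carry(b2,left)", "robot_in(rmC)"]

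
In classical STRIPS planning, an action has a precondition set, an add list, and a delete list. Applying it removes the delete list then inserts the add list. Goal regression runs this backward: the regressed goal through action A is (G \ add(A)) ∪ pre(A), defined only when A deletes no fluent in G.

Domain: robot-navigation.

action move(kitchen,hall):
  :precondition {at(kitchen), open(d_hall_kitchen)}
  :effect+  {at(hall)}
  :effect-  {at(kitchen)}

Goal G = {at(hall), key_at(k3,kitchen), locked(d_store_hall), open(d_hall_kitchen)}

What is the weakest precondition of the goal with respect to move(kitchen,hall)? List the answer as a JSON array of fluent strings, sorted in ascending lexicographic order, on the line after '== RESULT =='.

Regress:
  G ∩ del = {}  (empty — regression defined)
  G \ add = {at(hall), key_at(k3,kitchen), locked(d_store_hall), open(d_hall_kitchen)} \ {at(hall)} = {key_at(k3,kitchen), locked(d_store_hall), open(d_hall_kitchen)}
  ∪ pre   = {key_at(k3,kitchen), locked(d_store_hall), open(d_hall_kitchen)} ∪ {at(kitchen), open(d_hall_kitchen)}
          = {at(kitchen), key_at(k3,kitchen), locked(d_store_hall), open(d_hall_kitchen)}

== RESULT ==
["at(kitchen)", "key_at(k3,kitchen)", "locked(d_store_hall)", "open(d_hall_kitchen)"]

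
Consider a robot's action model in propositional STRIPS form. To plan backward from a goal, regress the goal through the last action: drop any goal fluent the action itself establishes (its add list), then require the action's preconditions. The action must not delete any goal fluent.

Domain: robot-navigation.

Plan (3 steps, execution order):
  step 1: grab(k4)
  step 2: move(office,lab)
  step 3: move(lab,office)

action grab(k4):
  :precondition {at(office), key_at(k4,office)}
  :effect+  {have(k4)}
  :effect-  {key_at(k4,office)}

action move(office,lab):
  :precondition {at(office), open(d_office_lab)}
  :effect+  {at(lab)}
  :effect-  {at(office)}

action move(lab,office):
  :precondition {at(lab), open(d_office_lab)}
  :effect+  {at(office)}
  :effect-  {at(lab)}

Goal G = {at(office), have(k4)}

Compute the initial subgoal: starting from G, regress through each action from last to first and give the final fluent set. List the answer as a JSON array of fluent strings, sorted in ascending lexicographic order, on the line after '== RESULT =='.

Work backward from the goal:
  through step 3 (move(lab,office)): drop {at(office)}, keep {have(k4)}, require {at(lab), open(d_office_lab)}
    → {at(lab), have(k4), open(d_office_lab)}
  through step 2 (move(office,lab)): drop {at(lab)}, keep {have(k4), open(d_office_lab)}, require {at(office), open(d_office_lab)}
    → {at(office), have(k4), open(d_office_lab)}
  through step 1 (grab(k4)): drop {have(k4)}, keep {at(office), open(d_office_lab)}, require {at(office), key_at(k4,office)}
    → {at(office), key_at(k4,office), open(d_office_lab)}

== RESULT ==
["at(office)", "key_at(k4,office)", "open(d_office_lab)"]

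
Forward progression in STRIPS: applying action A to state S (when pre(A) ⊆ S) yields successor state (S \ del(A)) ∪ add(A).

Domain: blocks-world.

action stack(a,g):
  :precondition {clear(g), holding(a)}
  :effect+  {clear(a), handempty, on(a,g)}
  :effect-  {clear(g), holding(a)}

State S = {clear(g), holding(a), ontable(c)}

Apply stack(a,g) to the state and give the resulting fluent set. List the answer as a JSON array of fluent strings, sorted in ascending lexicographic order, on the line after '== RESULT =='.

Progress:
  pre ⊆ S: {clear(g), holding(a)} ⊆ S  — applicable
  S \ del = {ontable(c)}
  ∪ add   = {clear(a), handempty, on(a,g), ontable(c)}

== RESULT ==
["clear(a)", "handempty", "on(a,g)", "ontable(c)"]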